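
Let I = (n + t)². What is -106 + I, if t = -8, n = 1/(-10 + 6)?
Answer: -607/16 ≈ -37.938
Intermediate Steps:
n = -¼ (n = 1/(-4) = -¼ ≈ -0.25000)
I = 1089/16 (I = (-¼ - 8)² = (-33/4)² = 1089/16 ≈ 68.063)
-106 + I = -106 + 1089/16 = -607/16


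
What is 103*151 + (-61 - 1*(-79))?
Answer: 15571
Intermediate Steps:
103*151 + (-61 - 1*(-79)) = 15553 + (-61 + 79) = 15553 + 18 = 15571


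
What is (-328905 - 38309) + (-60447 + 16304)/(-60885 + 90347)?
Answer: -10818903011/29462 ≈ -3.6722e+5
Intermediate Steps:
(-328905 - 38309) + (-60447 + 16304)/(-60885 + 90347) = -367214 - 44143/29462 = -10818903011/29462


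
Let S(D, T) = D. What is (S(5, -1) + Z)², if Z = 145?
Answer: 22500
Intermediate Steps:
(S(5, -1) + Z)² = (5 + 145)² = 150² = 22500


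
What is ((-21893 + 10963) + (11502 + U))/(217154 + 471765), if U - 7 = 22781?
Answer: 23360/688919 ≈ 0.033908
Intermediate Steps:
U = 22788 (U = 7 + 22781 = 22788)
((-21893 + 10963) + (11502 + U))/(217154 + 471765) = ((-21893 + 10963) + (11502 + 22788))/(217154 + 471765) = (-10930 + 34290)/688919 = 23360*(1/688919) = 23360/688919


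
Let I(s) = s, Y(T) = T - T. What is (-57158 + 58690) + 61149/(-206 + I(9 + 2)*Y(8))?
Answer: 254443/206 ≈ 1235.2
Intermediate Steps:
Y(T) = 0
(-57158 + 58690) + 61149/(-206 + I(9 + 2)*Y(8)) = (-57158 + 58690) + 61149/(-206 + (9 + 2)*0) = 1532 + 61149/(-206 + 11*0) = 1532 + 61149/(-206 + 0) = 1532 + 61149/(-206) = 1532 + 61149*(-1/206) = 1532 - 61149/206 = 254443/206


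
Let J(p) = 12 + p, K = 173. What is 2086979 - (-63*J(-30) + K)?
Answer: 2085672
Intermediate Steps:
2086979 - (-63*J(-30) + K) = 2086979 - (-63*(12 - 30) + 173) = 2086979 - (-63*(-18) + 173) = 2086979 - (1134 + 173) = 2086979 - 1*1307 = 2086979 - 1307 = 2085672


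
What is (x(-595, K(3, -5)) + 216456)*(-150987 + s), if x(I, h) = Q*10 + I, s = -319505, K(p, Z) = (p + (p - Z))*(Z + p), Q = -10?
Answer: -101513824412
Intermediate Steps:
K(p, Z) = (Z + p)*(-Z + 2*p) (K(p, Z) = (-Z + 2*p)*(Z + p) = (Z + p)*(-Z + 2*p))
x(I, h) = -100 + I (x(I, h) = -10*10 + I = -100 + I)
(x(-595, K(3, -5)) + 216456)*(-150987 + s) = ((-100 - 595) + 216456)*(-150987 - 319505) = (-695 + 216456)*(-470492) = 215761*(-470492) = -101513824412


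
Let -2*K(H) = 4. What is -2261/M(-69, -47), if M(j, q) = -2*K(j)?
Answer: -2261/4 ≈ -565.25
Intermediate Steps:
K(H) = -2 (K(H) = -½*4 = -2)
M(j, q) = 4 (M(j, q) = -2*(-2) = 4)
-2261/M(-69, -47) = -2261/4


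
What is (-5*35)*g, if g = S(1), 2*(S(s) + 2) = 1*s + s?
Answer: 175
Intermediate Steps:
S(s) = -2 + s (S(s) = -2 + (1*s + s)/2 = -2 + (s + s)/2 = -2 + (2*s)/2 = -2 + s)
g = -1 (g = -2 + 1 = -1)
(-5*35)*g = -5*35*(-1) = -175*(-1) = 175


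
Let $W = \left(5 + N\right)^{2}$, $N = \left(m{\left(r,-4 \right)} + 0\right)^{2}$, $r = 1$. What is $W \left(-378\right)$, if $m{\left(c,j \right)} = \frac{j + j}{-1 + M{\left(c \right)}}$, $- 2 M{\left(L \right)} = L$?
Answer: $- \frac{1268414}{3} \approx -4.228 \cdot 10^{5}$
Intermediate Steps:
$M{\left(L \right)} = - \frac{L}{2}$
$m{\left(c,j \right)} = \frac{2 j}{-1 - \frac{c}{2}}$ ($m{\left(c,j \right)} = \frac{j + j}{-1 - \frac{c}{2}} = \frac{2 j}{-1 - \frac{c}{2}}$)
$N = \frac{256}{9}$ ($N = \left(\left(-4\right) \left(-4\right) \frac{1}{2 + 1} + 0\right)^{2} = \left(\left(-4\right) \left(-4\right) \frac{1}{3} + 0\right)^{2} = \left(\frac{16}{3} + 0\right)^{2} = \left(\frac{16}{3}\right)^{2} = \frac{256}{9} \approx 28.444$)
$W = \frac{90601}{81}$ ($W = \left(5 + \frac{256}{9}\right)^{2} = \left(\frac{301}{9}\right)^{2} = \frac{90601}{81} \approx 1118.5$)
$W \left(-378\right) = \frac{90601}{81} \left(-378\right) = - \frac{1268414}{3}$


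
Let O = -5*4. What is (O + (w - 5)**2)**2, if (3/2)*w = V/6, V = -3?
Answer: 5776/81 ≈ 71.309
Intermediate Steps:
w = -1/3 (w = 2*(-3/6)/3 = 2*(-3*1/6)/3 = (2/3)*(-1/2) = -1/3 ≈ -0.33333)
O = -20
(O + (w - 5)**2)**2 = (-20 + (-1/3 - 5)**2)**2 = (-20 + (-16/3)**2)**2 = (-20 + 256/9)**2 = (76/9)**2 = 5776/81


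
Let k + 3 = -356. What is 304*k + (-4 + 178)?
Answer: -108962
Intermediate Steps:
k = -359 (k = -3 - 356 = -359)
304*k + (-4 + 178) = 304*(-359) + (-4 + 178) = -109136 + 174 = -108962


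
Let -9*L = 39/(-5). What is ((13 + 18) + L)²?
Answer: 228484/225 ≈ 1015.5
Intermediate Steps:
L = 13/15 (L = -13/(3*(-5)) = -13*(-1)/(3*5) = -⅑*(-39/5) = 13/15 ≈ 0.86667)
((13 + 18) + L)² = ((13 + 18) + 13/15)² = (31 + 13/15)² = (478/15)² = 228484/225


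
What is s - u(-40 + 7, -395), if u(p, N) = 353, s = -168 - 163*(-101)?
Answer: 15942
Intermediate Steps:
s = 16295 (s = -168 + 16463 = 16295)
s - u(-40 + 7, -395) = 16295 - 1*353 = 16295 - 353 = 15942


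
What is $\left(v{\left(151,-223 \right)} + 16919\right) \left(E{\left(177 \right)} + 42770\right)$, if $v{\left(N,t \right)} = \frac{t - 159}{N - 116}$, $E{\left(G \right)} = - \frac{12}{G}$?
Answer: $\frac{1493320608558}{2065} \approx 7.2316 \cdot 10^{8}$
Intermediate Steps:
$v{\left(N,t \right)} = \frac{-159 + t}{-116 + N}$
$\left(v{\left(151,-223 \right)} + 16919\right) \left(E{\left(177 \right)} + 42770\right) = \left(\frac{-159 - 223}{-116 + 151} + 16919\right) \left(- \frac{12}{177} + 42770\right) = \left(\frac{1}{35} \left(-382\right) + 16919\right) \left(\left(-12\right) \frac{1}{177} + 42770\right) = \left(\frac{1}{35} \left(-382\right) + 16919\right) \left(- \frac{4}{59} + 42770\right) = \left(- \frac{382}{35} + 16919\right) \frac{2523426}{59} = \frac{591783}{35} \cdot \frac{2523426}{59} = \frac{1493320608558}{2065}$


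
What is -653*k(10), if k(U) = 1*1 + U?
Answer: -7183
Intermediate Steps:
k(U) = 1 + U
-653*k(10) = -653*(1 + 10) = -653*11 = -7183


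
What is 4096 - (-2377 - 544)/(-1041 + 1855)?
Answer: 3337065/814 ≈ 4099.6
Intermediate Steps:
4096 - (-2377 - 544)/(-1041 + 1855) = 4096 - (-2921)/814 = 4096 - 1*(-2921/814) = 4096 + 2921/814 = 3337065/814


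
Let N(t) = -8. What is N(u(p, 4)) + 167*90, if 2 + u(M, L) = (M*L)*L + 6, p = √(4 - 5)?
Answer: 15022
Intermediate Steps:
p = I (p = √(-1) = I ≈ 1.0*I)
u(M, L) = 4 + M*L² (u(M, L) = -2 + ((M*L)*L + 6) = -2 + ((L*M)*L + 6) = -2 + (M*L² + 6) = -2 + (6 + M*L²) = 4 + M*L²)
N(u(p, 4)) + 167*90 = -8 + 167*90 = -8 + 15030 = 15022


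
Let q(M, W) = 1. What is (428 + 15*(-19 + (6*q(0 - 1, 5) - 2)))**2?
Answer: 41209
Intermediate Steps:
(428 + 15*(-19 + (6*q(0 - 1, 5) - 2)))**2 = (428 + 15*(-19 + (6*1 - 2)))**2 = (428 + 15*(-19 + (6 - 2)))**2 = (428 + 15*(-19 + 4))**2 = (428 + 15*(-15))**2 = (428 - 225)**2 = 203**2 = 41209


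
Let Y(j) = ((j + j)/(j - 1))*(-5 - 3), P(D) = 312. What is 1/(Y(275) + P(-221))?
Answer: 137/40544 ≈ 0.0033790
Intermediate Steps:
Y(j) = -16*j/(-1 + j) (Y(j) = ((2*j)/(-1 + j))*(-8) = (2*j/(-1 + j))*(-8) = -16*j/(-1 + j))
1/(Y(275) + P(-221)) = 1/(-16*275/(-1 + 275) + 312) = 1/(-16*275/274 + 312) = 1/(-16*275*1/274 + 312) = 1/(-2200/137 + 312) = 1/(40544/137) = 137/40544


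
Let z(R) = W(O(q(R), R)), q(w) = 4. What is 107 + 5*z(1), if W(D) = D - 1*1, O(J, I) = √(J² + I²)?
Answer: 102 + 5*√17 ≈ 122.62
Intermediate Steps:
O(J, I) = √(I² + J²)
W(D) = -1 + D (W(D) = D - 1 = -1 + D)
z(R) = -1 + √(16 + R²) (z(R) = -1 + √(R² + 4²) = -1 + √(R² + 16) = -1 + √(16 + R²))
107 + 5*z(1) = 107 + 5*(-1 + √(16 + 1²)) = 107 + 5*(-1 + √(16 + 1)) = 107 + 5*(-1 + √17) = 107 + (-5 + 5*√17) = 102 + 5*√17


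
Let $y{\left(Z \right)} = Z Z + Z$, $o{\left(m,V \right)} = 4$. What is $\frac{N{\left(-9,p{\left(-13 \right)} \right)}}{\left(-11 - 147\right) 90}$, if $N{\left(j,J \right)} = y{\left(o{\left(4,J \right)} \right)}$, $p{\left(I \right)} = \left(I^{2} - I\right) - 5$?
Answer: $- \frac{1}{711} \approx -0.0014065$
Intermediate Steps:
$p{\left(I \right)} = -5 + I^{2} - I$
$y{\left(Z \right)} = Z + Z^{2}$ ($y{\left(Z \right)} = Z^{2} + Z = Z + Z^{2}$)
$N{\left(j,J \right)} = 20$ ($N{\left(j,J \right)} = 4 \left(1 + 4\right) = 4 \cdot 5 = 20$)
$\frac{N{\left(-9,p{\left(-13 \right)} \right)}}{\left(-11 - 147\right) 90} = \frac{20}{\left(-11 - 147\right) 90} = \frac{20}{\left(-158\right) 90} = \frac{20}{-14220} = 20 \left(- \frac{1}{14220}\right) = - \frac{1}{711}$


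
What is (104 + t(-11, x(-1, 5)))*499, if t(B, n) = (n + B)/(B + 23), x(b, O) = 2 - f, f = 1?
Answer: 308881/6 ≈ 51480.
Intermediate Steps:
x(b, O) = 1 (x(b, O) = 2 - 1*1 = 2 - 1 = 1)
t(B, n) = (B + n)/(23 + B)
(104 + t(-11, x(-1, 5)))*499 = (104 + (-11 + 1)/(23 - 11))*499 = (104 - 10/12)*499 = (104 + (1/12)*(-10))*499 = (104 - ⅚)*499 = (619/6)*499 = 308881/6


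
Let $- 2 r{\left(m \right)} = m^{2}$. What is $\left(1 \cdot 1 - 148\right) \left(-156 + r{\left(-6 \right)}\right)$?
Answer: $25578$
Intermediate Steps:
$r{\left(m \right)} = - \frac{m^{2}}{2}$
$\left(1 \cdot 1 - 148\right) \left(-156 + r{\left(-6 \right)}\right) = \left(1 \cdot 1 - 148\right) \left(-156 - \frac{\left(-6\right)^{2}}{2}\right) = \left(1 - 148\right) \left(-156 - 18\right) = - 147 \left(-156 - 18\right) = \left(-147\right) \left(-174\right) = 25578$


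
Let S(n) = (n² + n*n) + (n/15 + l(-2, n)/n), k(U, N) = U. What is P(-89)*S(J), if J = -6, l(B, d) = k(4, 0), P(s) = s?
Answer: -94696/15 ≈ -6313.1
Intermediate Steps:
l(B, d) = 4
S(n) = 2*n² + 4/n + n/15 (S(n) = (n² + n*n) + (n/15 + 4/n) = (n² + n²) + (n*(1/15) + 4/n) = 2*n² + (n/15 + 4/n) = 2*n² + (4/n + n/15) = 2*n² + 4/n + n/15)
P(-89)*S(J) = -89*(2*(-6)² + 4/(-6) + (1/15)*(-6)) = -89*(2*36 + 4*(-⅙) - ⅖) = -89*(72 - ⅔ - ⅖) = -89*1064/15 = -94696/15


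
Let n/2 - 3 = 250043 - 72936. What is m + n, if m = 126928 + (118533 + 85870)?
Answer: 685551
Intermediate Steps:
n = 354220 (n = 6 + 2*(250043 - 72936) = 6 + 2*177107 = 6 + 354214 = 354220)
m = 331331 (m = 126928 + 204403 = 331331)
m + n = 331331 + 354220 = 685551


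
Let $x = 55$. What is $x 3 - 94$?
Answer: $71$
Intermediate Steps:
$x 3 - 94 = 55 \cdot 3 - 94 = 165 - 94 = 71$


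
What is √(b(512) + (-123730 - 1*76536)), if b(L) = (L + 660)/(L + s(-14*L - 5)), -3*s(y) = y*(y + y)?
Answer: 6*I*√1636260971554287926/17150387 ≈ 447.51*I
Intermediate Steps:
s(y) = -2*y²/3 (s(y) = -y*(y + y)/3 = -y*2*y/3 = -2*y²/3)
b(L) = (660 + L)/(L - 2*(-5 - 14*L)²/3) (b(L) = (L + 660)/(L - 2*(-14*L - 5)²/3) = (660 + L)/(L - 2*(-5 - 14*L)²/3))
√(b(512) + (-123730 - 1*76536)) = √(3*(660 + 512)/(-2*(5 + 14*512)² + 3*512) + (-123730 - 1*76536)) = √(3*1172/(-2*(5 + 7168)² + 1536) + (-123730 - 76536)) = √(3*1172/(-2*7173² + 1536) - 200266) = √(3*1172/(-2*51451929 + 1536) - 200266) = √(3*1172/(-102903858 + 1536) - 200266) = √(3*1172/(-102902322) - 200266) = √(3*(-1/102902322)*1172 - 200266) = √(-586/17150387 - 200266) = √(-3434639403528/17150387) = 6*I*√1636260971554287926/17150387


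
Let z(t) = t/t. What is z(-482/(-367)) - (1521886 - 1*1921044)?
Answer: 399159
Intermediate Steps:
z(t) = 1
z(-482/(-367)) - (1521886 - 1*1921044) = 1 - (1521886 - 1*1921044) = 1 - (1521886 - 1921044) = 1 - 1*(-399158) = 1 + 399158 = 399159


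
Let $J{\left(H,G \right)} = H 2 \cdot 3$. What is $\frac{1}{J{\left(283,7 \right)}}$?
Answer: $\frac{1}{1698} \approx 0.00058893$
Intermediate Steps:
$J{\left(H,G \right)} = 6 H$ ($J{\left(H,G \right)} = 2 H 3 = 6 H$)
$\frac{1}{J{\left(283,7 \right)}} = \frac{1}{6 \cdot 283} = \frac{1}{1698}$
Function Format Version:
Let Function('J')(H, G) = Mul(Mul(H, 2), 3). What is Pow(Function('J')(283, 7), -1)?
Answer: Rational(1, 1698) ≈ 0.00058893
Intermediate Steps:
Function('J')(H, G) = Mul(6, H) (Function('J')(H, G) = Mul(Mul(2, H), 3) = Mul(6, H))
Pow(Function('J')(283, 7), -1) = Pow(Mul(6, 283), -1) = Pow(1698, -1) = Rational(1, 1698)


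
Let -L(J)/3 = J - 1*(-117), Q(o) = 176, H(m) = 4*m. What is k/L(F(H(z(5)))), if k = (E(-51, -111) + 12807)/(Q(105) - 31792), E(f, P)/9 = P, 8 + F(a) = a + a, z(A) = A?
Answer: 123/147212 ≈ 0.00083553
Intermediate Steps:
F(a) = -8 + 2*a (F(a) = -8 + (a + a) = -8 + 2*a)
L(J) = -351 - 3*J (L(J) = -3*(J - 1*(-117)) = -3*(J + 117) = -3*(117 + J) = -351 - 3*J)
E(f, P) = 9*P
k = -369/988 (k = (9*(-111) + 12807)/(176 - 31792) = (-999 + 12807)/(-31616) = 11808*(-1/31616) = -369/988 ≈ -0.37348)
k/L(F(H(z(5)))) = -369/(988*(-351 - 3*(-8 + 2*(4*5)))) = -369/(988*(-351 - 3*(-8 + 2*20))) = -369/(988*(-351 - 3*(-8 + 40))) = -369/(988*(-351 - 3*32)) = -369/(988*(-351 - 96)) = -369/988/(-447) = -369/988*(-1/447) = 123/147212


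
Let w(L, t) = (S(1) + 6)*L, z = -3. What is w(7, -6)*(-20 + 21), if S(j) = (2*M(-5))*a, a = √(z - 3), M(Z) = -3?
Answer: 42 - 42*I*√6 ≈ 42.0 - 102.88*I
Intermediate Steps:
a = I*√6 (a = √(-3 - 3) = √(-6) = I*√6 ≈ 2.4495*I)
S(j) = -6*I*√6 (S(j) = (2*(-3))*(I*√6) = -6*I*√6)
w(L, t) = L*(6 - 6*I*√6) (w(L, t) = (-6*I*√6 + 6)*L = (6 - 6*I*√6)*L = L*(6 - 6*I*√6))
w(7, -6)*(-20 + 21) = (6*7*(1 - I*√6))*(-20 + 21) = (42 - 42*I*√6)*1 = 42 - 42*I*√6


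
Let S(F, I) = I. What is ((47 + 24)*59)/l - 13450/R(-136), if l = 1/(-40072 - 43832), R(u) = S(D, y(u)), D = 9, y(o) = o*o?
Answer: -3250430227013/9248 ≈ -3.5147e+8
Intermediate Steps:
y(o) = o**2
R(u) = u**2
l = -1/83904 (l = 1/(-83904) = -1/83904 ≈ -1.1918e-5)
((47 + 24)*59)/l - 13450/R(-136) = ((47 + 24)*59)/(-1/83904) - 13450/((-136)**2) = (71*59)*(-83904) - 13450/18496 = 4189*(-83904) - 13450*1/18496 = -351473856 - 6725/9248 = -3250430227013/9248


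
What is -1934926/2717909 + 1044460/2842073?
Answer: -2660453707458/7724495785357 ≈ -0.34442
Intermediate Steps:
-1934926/2717909 + 1044460/2842073 = -2660453707458/7724495785357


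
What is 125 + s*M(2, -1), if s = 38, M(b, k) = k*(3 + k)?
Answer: 49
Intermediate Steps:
125 + s*M(2, -1) = 125 + 38*(-(3 - 1)) = 125 + 38*(-1*2) = 125 + 38*(-2) = 125 - 76 = 49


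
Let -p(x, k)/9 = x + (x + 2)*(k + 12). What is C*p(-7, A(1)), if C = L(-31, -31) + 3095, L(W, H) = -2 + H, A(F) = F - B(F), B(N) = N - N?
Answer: 1984176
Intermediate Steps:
B(N) = 0
A(F) = F (A(F) = F - 1*0 = F + 0 = F)
p(x, k) = -9*x - 9*(2 + x)*(12 + k) (p(x, k) = -9*(x + (x + 2)*(k + 12)) = -9*(x + (2 + x)*(12 + k)) = -9*x - 9*(2 + x)*(12 + k))
C = 3062 (C = (-2 - 31) + 3095 = -33 + 3095 = 3062)
C*p(-7, A(1)) = 3062*(-216 - 117*(-7) - 18*1 - 9*1*(-7)) = 3062*(-216 + 819 - 18 + 63) = 3062*648 = 1984176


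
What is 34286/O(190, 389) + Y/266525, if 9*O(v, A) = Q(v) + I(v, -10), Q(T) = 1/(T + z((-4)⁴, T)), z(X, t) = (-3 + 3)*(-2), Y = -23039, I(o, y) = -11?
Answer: -15626158344971/556770725 ≈ -28066.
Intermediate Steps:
z(X, t) = 0 (z(X, t) = 0*(-2) = 0)
Q(T) = 1/T (Q(T) = 1/(T + 0) = 1/T)
O(v, A) = -11/9 + 1/(9*v) (O(v, A) = (1/v - 11)/9 = (-11 + 1/v)/9 = -11/9 + 1/(9*v))
34286/O(190, 389) + Y/266525 = 34286/(((⅑)*(1 - 11*190)/190)) - 23039/266525 = 34286/(((⅑)*(1/190)*(1 - 2090))) - 23039*1/266525 = 34286/(((⅑)*(1/190)*(-2089))) - 23039/266525 = 34286/(-2089/1710) - 23039/266525 = 34286*(-1710/2089) - 23039/266525 = -58629060/2089 - 23039/266525 = -15626158344971/556770725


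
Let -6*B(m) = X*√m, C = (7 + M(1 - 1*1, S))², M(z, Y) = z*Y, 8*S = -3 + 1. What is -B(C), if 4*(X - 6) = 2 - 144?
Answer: -413/12 ≈ -34.417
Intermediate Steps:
S = -¼ (S = (-3 + 1)/8 = (⅛)*(-2) = -¼ ≈ -0.25000)
M(z, Y) = Y*z
X = -59/2 (X = 6 + (2 - 144)/4 = 6 + (¼)*(-142) = 6 - 71/2 = -59/2 ≈ -29.500)
C = 49 (C = (7 - (1 - 1*1)/4)² = (7 - (1 - 1)/4)² = (7 - ¼*0)² = (7 + 0)² = 7² = 49)
B(m) = 59*√m/12 (B(m) = -(-59)*√m/12 = 59*√m/12)
-B(C) = -59*√49/12 = -59*7/12 = -1*413/12 = -413/12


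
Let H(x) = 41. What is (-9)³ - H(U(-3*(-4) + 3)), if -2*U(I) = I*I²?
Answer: -770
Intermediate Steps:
U(I) = -I³/2 (U(I) = -I*I²/2 = -I³/2)
(-9)³ - H(U(-3*(-4) + 3)) = (-9)³ - 1*41 = -729 - 41 = -770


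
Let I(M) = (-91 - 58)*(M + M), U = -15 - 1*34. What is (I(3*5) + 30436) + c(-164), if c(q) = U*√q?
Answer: 25966 - 98*I*√41 ≈ 25966.0 - 627.51*I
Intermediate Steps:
U = -49 (U = -15 - 34 = -49)
c(q) = -49*√q
I(M) = -298*M
(I(3*5) + 30436) + c(-164) = (-894*5 + 30436) - 98*I*√41 = (-298*15 + 30436) - 98*I*√41 = (-4470 + 30436) - 98*I*√41 = 25966 - 98*I*√41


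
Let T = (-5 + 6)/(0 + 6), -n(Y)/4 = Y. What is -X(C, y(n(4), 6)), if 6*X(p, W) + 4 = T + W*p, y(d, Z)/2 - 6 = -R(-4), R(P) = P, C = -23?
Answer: 2783/36 ≈ 77.306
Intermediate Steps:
n(Y) = -4*Y
T = 1/6 ≈ 0.16667
y(d, Z) = 20 (y(d, Z) = 12 + 2*(-1*(-4)) = 12 + 2*4 = 12 + 8 = 20)
X(p, W) = -23/36 + W*p/6 (X(p, W) = -2/3 + (1/6 + W*p)/6 = -2/3 + (1/36 + W*p/6) = -23/36 + W*p/6)
-X(C, y(n(4), 6)) = -(-23/36 + (1/6)*20*(-23)) = -(-23/36 - 230/3) = -1*(-2783/36) = 2783/36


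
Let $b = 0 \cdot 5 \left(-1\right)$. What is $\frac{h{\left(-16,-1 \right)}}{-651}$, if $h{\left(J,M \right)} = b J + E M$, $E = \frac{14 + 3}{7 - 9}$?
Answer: $- \frac{17}{1302} \approx -0.013057$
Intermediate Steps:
$b = 0$ ($b = 0 \left(-1\right) = 0$)
$E = - \frac{17}{2}$ ($E = \frac{17}{-2} = 17 \left(- \frac{1}{2}\right) = - \frac{17}{2} \approx -8.5$)
$h{\left(J,M \right)} = - \frac{17 M}{2}$ ($h{\left(J,M \right)} = 0 J - \frac{17 M}{2} = 0 - \frac{17 M}{2} = - \frac{17 M}{2}$)
$\frac{h{\left(-16,-1 \right)}}{-651} = \frac{\left(- \frac{17}{2}\right) \left(-1\right)}{-651} = \frac{17}{2} \left(- \frac{1}{651}\right) = - \frac{17}{1302}$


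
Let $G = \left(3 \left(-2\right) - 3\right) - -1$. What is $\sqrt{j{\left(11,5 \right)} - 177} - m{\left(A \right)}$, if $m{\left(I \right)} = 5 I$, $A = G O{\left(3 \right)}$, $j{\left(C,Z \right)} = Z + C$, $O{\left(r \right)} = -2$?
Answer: $-80 + i \sqrt{161} \approx -80.0 + 12.689 i$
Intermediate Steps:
$j{\left(C,Z \right)} = C + Z$
$G = -8$ ($G = \left(-6 - 3\right) + 1 = -9 + 1 = -8$)
$A = 16$ ($A = \left(-8\right) \left(-2\right) = 16$)
$\sqrt{j{\left(11,5 \right)} - 177} - m{\left(A \right)} = \sqrt{\left(11 + 5\right) - 177} - 5 \cdot 16 = \sqrt{16 - 177} - 80 = \sqrt{-161} - 80 = i \sqrt{161} - 80 = -80 + i \sqrt{161}$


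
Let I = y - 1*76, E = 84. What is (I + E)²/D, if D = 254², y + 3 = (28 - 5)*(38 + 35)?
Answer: 708964/16129 ≈ 43.956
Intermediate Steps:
y = 1676 (y = -3 + (28 - 5)*(38 + 35) = -3 + 23*73 = -3 + 1679 = 1676)
D = 64516
I = 1600 (I = 1676 - 1*76 = 1676 - 76 = 1600)
(I + E)²/D = (1600 + 84)²/64516 = 1684²*(1/64516) = 2835856*(1/64516) = 708964/16129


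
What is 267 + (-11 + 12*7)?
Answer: 340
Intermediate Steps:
267 + (-11 + 12*7) = 267 + (-11 + 84) = 267 + 73 = 340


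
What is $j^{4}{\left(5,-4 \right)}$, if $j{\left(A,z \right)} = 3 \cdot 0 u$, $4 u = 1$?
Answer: $0$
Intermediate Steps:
$u = \frac{1}{4}$ ($u = \frac{1}{4} \cdot 1 = \frac{1}{4} \approx 0.25$)
$j{\left(A,z \right)} = 0$ ($j{\left(A,z \right)} = 3 \cdot 0 \cdot \frac{1}{4} = 0 \cdot \frac{1}{4} = 0$)
$j^{4}{\left(5,-4 \right)} = 0^{4} = 0$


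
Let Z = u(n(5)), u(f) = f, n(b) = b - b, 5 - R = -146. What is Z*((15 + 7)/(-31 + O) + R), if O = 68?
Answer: 0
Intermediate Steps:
R = 151 (R = 5 - 1*(-146) = 5 + 146 = 151)
n(b) = 0
Z = 0
Z*((15 + 7)/(-31 + O) + R) = 0*((15 + 7)/(-31 + 68) + 151) = 0*(22/37 + 151) = 0*(5609/37) = 0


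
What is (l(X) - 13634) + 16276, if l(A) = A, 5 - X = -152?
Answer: 2799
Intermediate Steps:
X = 157 (X = 5 - 1*(-152) = 5 + 152 = 157)
(l(X) - 13634) + 16276 = (157 - 13634) + 16276 = -13477 + 16276 = 2799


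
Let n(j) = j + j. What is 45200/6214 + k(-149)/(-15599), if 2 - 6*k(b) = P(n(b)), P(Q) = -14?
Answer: 1057587344/145398279 ≈ 7.2737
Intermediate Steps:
n(j) = 2*j
k(b) = 8/3 (k(b) = ⅓ - ⅙*(-14) = ⅓ + 7/3 = 8/3)
45200/6214 + k(-149)/(-15599) = 45200/6214 + (8/3)/(-15599) = 45200*(1/6214) + (8/3)*(-1/15599) = 22600/3107 - 8/46797 = 1057587344/145398279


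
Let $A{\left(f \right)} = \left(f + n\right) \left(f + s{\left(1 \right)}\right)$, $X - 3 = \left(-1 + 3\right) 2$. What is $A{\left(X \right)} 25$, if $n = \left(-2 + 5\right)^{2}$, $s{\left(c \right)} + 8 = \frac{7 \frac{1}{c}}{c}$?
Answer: $2400$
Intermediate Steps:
$s{\left(c \right)} = -8 + \frac{7}{c^{2}}$ ($s{\left(c \right)} = -8 + \frac{7 \frac{1}{c}}{c} = -8 + \frac{7}{c^{2}}$)
$n = 9$ ($n = 3^{2} = 9$)
$X = 7$ ($X = 3 + \left(-1 + 3\right) 2 = 3 + 2 \cdot 2 = 3 + 4 = 7$)
$A{\left(f \right)} = \left(-1 + f\right) \left(9 + f\right)$ ($A{\left(f \right)} = \left(f + 9\right) \left(f - \left(8 - 7 \cdot 1^{-2}\right)\right) = \left(9 + f\right) \left(f + \left(-8 + 7 \cdot 1\right)\right) = \left(9 + f\right) \left(f + \left(-8 + 7\right)\right) = \left(9 + f\right) \left(f - 1\right) = \left(9 + f\right) \left(-1 + f\right) = \left(-1 + f\right) \left(9 + f\right)$)
$A{\left(X \right)} 25 = \left(-9 + 7^{2} + 8 \cdot 7\right) 25 = \left(-9 + 49 + 56\right) 25 = 96 \cdot 25 = 2400$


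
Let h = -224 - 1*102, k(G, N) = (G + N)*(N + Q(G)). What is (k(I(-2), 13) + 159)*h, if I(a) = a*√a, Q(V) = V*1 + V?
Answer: -101712 + 25428*I*√2 ≈ -1.0171e+5 + 35961.0*I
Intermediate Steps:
Q(V) = 2*V (Q(V) = V + V = 2*V)
I(a) = a^(3/2)
k(G, N) = (G + N)*(N + 2*G)
h = -326 (h = -224 - 102 = -326)
(k(I(-2), 13) + 159)*h = ((13² + 2*((-2)^(3/2))² + 3*(-2)^(3/2)*13) + 159)*(-326) = ((169 + 2*(-2*I*√2)² + 3*(-2*I*√2)*13) + 159)*(-326) = ((169 + 2*(-8) - 78*I*√2) + 159)*(-326) = ((169 - 16 - 78*I*√2) + 159)*(-326) = ((153 - 78*I*√2) + 159)*(-326) = (312 - 78*I*√2)*(-326) = -101712 + 25428*I*√2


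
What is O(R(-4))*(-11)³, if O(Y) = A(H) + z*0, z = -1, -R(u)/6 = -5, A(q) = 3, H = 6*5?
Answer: -3993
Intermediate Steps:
H = 30
R(u) = 30 (R(u) = -6*(-5) = 30)
O(Y) = 3 (O(Y) = 3 - 1*0 = 3 + 0 = 3)
O(R(-4))*(-11)³ = 3*(-11)³ = 3*(-1331) = -3993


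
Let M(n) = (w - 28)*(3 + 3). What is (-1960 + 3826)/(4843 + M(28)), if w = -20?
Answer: 1866/4555 ≈ 0.40966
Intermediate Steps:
M(n) = -288 (M(n) = (-20 - 28)*(3 + 3) = -48*6 = -288)
(-1960 + 3826)/(4843 + M(28)) = (-1960 + 3826)/(4843 - 288) = 1866/4555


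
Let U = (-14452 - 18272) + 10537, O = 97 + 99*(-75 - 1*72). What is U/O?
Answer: 22187/14456 ≈ 1.5348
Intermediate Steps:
O = -14456 (O = 97 + 99*(-75 - 72) = 97 + 99*(-147) = 97 - 14553 = -14456)
U = -22187 (U = -32724 + 10537 = -22187)
U/O = -22187/(-14456) = -22187*(-1/14456) = 22187/14456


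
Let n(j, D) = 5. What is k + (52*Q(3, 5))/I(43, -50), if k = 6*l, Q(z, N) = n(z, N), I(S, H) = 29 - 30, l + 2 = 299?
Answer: 1522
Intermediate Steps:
l = 297 (l = -2 + 299 = 297)
I(S, H) = -1
Q(z, N) = 5
k = 1782 (k = 6*297 = 1782)
k + (52*Q(3, 5))/I(43, -50) = 1782 + (52*5)/(-1) = 1782 + 260*(-1) = 1782 - 260 = 1522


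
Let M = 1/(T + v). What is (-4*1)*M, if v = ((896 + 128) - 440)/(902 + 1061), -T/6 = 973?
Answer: 3926/5729705 ≈ 0.00068520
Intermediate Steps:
T = -5838 (T = -6*973 = -5838)
v = 584/1963 (v = (1024 - 440)/1963 = 584*(1/1963) = 584/1963 ≈ 0.29750)
M = -1963/11459410 (M = 1/(-5838 + 584/1963) = 1/(-11459410/1963) = -1963/11459410 ≈ -0.00017130)
(-4*1)*M = -4*1*(-1963/11459410) = -4*(-1963/11459410) = 3926/5729705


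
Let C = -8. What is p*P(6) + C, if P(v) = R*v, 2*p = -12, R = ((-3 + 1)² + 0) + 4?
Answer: -296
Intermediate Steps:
R = 8 (R = ((-2)² + 0) + 4 = (4 + 0) + 4 = 4 + 4 = 8)
p = -6 (p = (½)*(-12) = -6)
P(v) = 8*v
p*P(6) + C = -48*6 - 8 = -6*48 - 8 = -288 - 8 = -296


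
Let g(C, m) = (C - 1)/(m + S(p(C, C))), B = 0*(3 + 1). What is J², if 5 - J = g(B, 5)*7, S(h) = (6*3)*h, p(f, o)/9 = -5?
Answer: 329476/13225 ≈ 24.913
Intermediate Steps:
p(f, o) = -45 (p(f, o) = 9*(-5) = -45)
S(h) = 18*h
B = 0 (B = 0*4 = 0)
g(C, m) = (-1 + C)/(-810 + m) (g(C, m) = (C - 1)/(m + 18*(-45)) = (-1 + C)/(m - 810) = (-1 + C)/(-810 + m))
J = 574/115 (J = 5 - (-1 + 0)/(-810 + 5)*7 = 5 - -1/(-805)*7 = 5 - (-1/805*(-1))*7 = 5 - 7/805 = 5 - 1*1/115 = 5 - 1/115 = 574/115 ≈ 4.9913)
J² = (574/115)² = 329476/13225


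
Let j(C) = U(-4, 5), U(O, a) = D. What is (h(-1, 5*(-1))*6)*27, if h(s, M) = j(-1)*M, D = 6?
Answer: -4860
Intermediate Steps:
U(O, a) = 6
j(C) = 6
h(s, M) = 6*M
(h(-1, 5*(-1))*6)*27 = ((6*(5*(-1)))*6)*27 = ((6*(-5))*6)*27 = -30*6*27 = -180*27 = -4860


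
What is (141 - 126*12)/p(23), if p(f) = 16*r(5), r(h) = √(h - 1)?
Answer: -1371/32 ≈ -42.844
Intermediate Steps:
r(h) = √(-1 + h)
p(f) = 32 (p(f) = 16*√(-1 + 5) = 16*√4 = 16*2 = 32)
(141 - 126*12)/p(23) = (141 - 126*12)/32 = (141 - 1512)*(1/32) = -1371*1/32 = -1371/32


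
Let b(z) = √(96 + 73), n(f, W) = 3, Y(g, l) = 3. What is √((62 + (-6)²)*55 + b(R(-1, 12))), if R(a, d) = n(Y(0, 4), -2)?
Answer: √5403 ≈ 73.505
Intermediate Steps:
R(a, d) = 3
b(z) = 13 (b(z) = √169 = 13)
√((62 + (-6)²)*55 + b(R(-1, 12))) = √((62 + (-6)²)*55 + 13) = √((62 + 36)*55 + 13) = √(98*55 + 13) = √(5390 + 13) = √5403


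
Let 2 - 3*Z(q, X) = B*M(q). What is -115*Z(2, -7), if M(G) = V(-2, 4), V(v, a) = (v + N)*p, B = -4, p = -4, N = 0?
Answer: -3910/3 ≈ -1303.3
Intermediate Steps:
V(v, a) = -4*v (V(v, a) = (v + 0)*(-4) = v*(-4) = -4*v)
M(G) = 8 (M(G) = -4*(-2) = 8)
Z(q, X) = 34/3 (Z(q, X) = 2/3 - (-4)*8/3 = 2/3 - 1/3*(-32) = 2/3 + 32/3 = 34/3)
-115*Z(2, -7) = -115*34/3 = -3910/3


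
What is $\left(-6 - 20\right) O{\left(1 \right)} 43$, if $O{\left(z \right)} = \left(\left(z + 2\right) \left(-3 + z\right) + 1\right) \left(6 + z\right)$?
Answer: $39130$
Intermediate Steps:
$O{\left(z \right)} = \left(1 + \left(-3 + z\right) \left(2 + z\right)\right) \left(6 + z\right)$ ($O{\left(z \right)} = \left(\left(2 + z\right) \left(-3 + z\right) + 1\right) \left(6 + z\right) = \left(\left(-3 + z\right) \left(2 + z\right) + 1\right) \left(6 + z\right) = \left(1 + \left(-3 + z\right) \left(2 + z\right)\right) \left(6 + z\right)$)
$\left(-6 - 20\right) O{\left(1 \right)} 43 = \left(-6 - 20\right) \left(-30 + 1^{3} - 11 + 5 \cdot 1^{2}\right) 43 = - 26 \left(-30 + 1 - 11 + 5 \cdot 1\right) 43 = - 26 \left(-30 + 1 - 11 + 5\right) 43 = \left(-26\right) \left(-35\right) 43 = 910 \cdot 43 = 39130$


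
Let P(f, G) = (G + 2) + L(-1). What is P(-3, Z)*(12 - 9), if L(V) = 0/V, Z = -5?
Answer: -9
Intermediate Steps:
L(V) = 0
P(f, G) = 2 + G (P(f, G) = (G + 2) + 0 = (2 + G) + 0 = 2 + G)
P(-3, Z)*(12 - 9) = (2 - 5)*(12 - 9) = -3*3 = -9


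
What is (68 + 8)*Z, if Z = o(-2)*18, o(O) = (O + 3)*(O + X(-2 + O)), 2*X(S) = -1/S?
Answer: -2565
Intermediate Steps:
X(S) = -1/(2*S) (X(S) = (-1/S)/2 = -1/(2*S))
o(O) = (3 + O)*(O - 1/(2*(-2 + O))) (o(O) = (O + 3)*(O - 1/(2*(-2 + O))) = (3 + O)*(O - 1/(2*(-2 + O))))
Z = -135/4 (Z = ((-3 - 1*(-2) + 2*(-2)*(-2 - 2)*(3 - 2))/(2*(-2 - 2)))*18 = ((½)*(-3 + 2 + 2*(-2)*(-4)*1)/(-4))*18 = ((½)*(-¼)*(-3 + 2 + 16))*18 = ((½)*(-¼)*15)*18 = -15/8*18 = -135/4 ≈ -33.750)
(68 + 8)*Z = (68 + 8)*(-135/4) = 76*(-135/4) = -2565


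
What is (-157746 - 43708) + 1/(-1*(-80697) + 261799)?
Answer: -68997189183/342496 ≈ -2.0145e+5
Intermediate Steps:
(-157746 - 43708) + 1/(-1*(-80697) + 261799) = -201454 + 1/(80697 + 261799) = -201454 + 1/342496 = -68997189183/342496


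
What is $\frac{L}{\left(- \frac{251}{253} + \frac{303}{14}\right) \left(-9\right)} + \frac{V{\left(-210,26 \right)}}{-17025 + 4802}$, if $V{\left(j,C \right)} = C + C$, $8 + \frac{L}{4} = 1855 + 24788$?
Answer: $- \frac{922512543100}{1609292403} \approx -573.24$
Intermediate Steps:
$L = 106540$ ($L = -32 + 4 \left(1855 + 24788\right) = -32 + 4 \cdot 26643 = -32 + 106572 = 106540$)
$V{\left(j,C \right)} = 2 C$
$\frac{L}{\left(- \frac{251}{253} + \frac{303}{14}\right) \left(-9\right)} + \frac{V{\left(-210,26 \right)}}{-17025 + 4802} = \frac{106540}{\left(- \frac{251}{253} + \frac{303}{14}\right) \left(-9\right)} + \frac{2 \cdot 26}{-17025 + 4802} = \frac{106540}{\left(\left(-251\right) \frac{1}{253} + 303 \cdot \frac{1}{14}\right) \left(-9\right)} + \frac{52}{-12223} = \frac{106540}{\left(- \frac{251}{253} + \frac{303}{14}\right) \left(-9\right)} + 52 \left(- \frac{1}{12223}\right) = \frac{106540}{\frac{73145}{3542} \left(-9\right)} - \frac{52}{12223} = \frac{106540}{- \frac{658305}{3542}} - \frac{52}{12223} = 106540 \left(- \frac{3542}{658305}\right) - \frac{52}{12223} = - \frac{75472936}{131661} - \frac{52}{12223} = - \frac{922512543100}{1609292403}$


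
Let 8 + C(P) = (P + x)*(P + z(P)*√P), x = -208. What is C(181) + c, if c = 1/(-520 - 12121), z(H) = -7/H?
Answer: -61877696/12641 + 189*√181/181 ≈ -4881.0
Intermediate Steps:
c = -1/12641 (c = 1/(-12641) = -1/12641 ≈ -7.9108e-5)
C(P) = -8 + (-208 + P)*(P - 7/√P) (C(P) = -8 + (P - 208)*(P + (-7/P)*√P) = -8 + (-208 + P)*(P - 7/√P))
C(181) + c = (-8 + 181² - 208*181 - 7*√181 + 1456/√181) - 1/12641 = (-8 + 32761 - 37648 - 7*√181 + 1456*(√181/181)) - 1/12641 = (-8 + 32761 - 37648 - 7*√181 + 1456*√181/181) - 1/12641 = (-4895 + 189*√181/181) - 1/12641 = -61877696/12641 + 189*√181/181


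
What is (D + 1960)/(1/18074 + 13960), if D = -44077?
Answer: -253740886/84104347 ≈ -3.0170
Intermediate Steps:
(D + 1960)/(1/18074 + 13960) = (-44077 + 1960)/(1/18074 + 13960) = -42117/(1/18074 + 13960) = -42117/252313041/18074 = -42117*18074/252313041 = -253740886/84104347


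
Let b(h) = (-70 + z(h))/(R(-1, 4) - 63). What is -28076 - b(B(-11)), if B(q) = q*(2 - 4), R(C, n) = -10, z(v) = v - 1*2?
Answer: -2049598/73 ≈ -28077.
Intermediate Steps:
z(v) = -2 + v (z(v) = v - 2 = -2 + v)
B(q) = -2*q (B(q) = q*(-2) = -2*q)
b(h) = 72/73 - h/73 (b(h) = (-70 + (-2 + h))/(-10 - 63) = (-72 + h)/(-73) = (-72 + h)*(-1/73) = 72/73 - h/73)
-28076 - b(B(-11)) = -28076 - (72/73 - (-2)*(-11)/73) = -28076 - (72/73 - 1/73*22) = -28076 - (72/73 - 22/73) = -28076 - 1*50/73 = -28076 - 50/73 = -2049598/73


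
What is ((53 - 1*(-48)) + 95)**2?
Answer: 38416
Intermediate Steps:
((53 - 1*(-48)) + 95)**2 = ((53 + 48) + 95)**2 = (101 + 95)**2 = 196**2 = 38416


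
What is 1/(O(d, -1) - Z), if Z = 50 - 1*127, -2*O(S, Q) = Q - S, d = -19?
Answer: 1/68 ≈ 0.014706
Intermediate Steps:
O(S, Q) = S/2 - Q/2 (O(S, Q) = -(Q - S)/2 = S/2 - Q/2)
Z = -77 (Z = 50 - 127 = -77)
1/(O(d, -1) - Z) = 1/(((½)*(-19) - ½*(-1)) - 1*(-77)) = 1/((-19/2 + ½) + 77) = 1/(-9 + 77) = 1/68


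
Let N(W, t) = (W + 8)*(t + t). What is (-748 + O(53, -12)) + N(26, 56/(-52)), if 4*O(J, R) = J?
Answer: -42015/52 ≈ -807.98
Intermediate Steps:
O(J, R) = J/4
N(W, t) = 2*t*(8 + W) (N(W, t) = (8 + W)*(2*t) = 2*t*(8 + W))
(-748 + O(53, -12)) + N(26, 56/(-52)) = (-748 + (¼)*53) + 2*(56/(-52))*(8 + 26) = (-748 + 53/4) + 2*(56*(-1/52))*34 = -2939/4 + 2*(-14/13)*34 = -2939/4 - 952/13 = -42015/52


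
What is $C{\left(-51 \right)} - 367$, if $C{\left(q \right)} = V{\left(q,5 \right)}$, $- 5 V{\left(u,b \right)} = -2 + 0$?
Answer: $- \frac{1833}{5} \approx -366.6$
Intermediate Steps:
$V{\left(u,b \right)} = \frac{2}{5}$ ($V{\left(u,b \right)} = - \frac{-2 + 0}{5} = \left(- \frac{1}{5}\right) \left(-2\right) = \frac{2}{5}$)
$C{\left(q \right)} = \frac{2}{5}$
$C{\left(-51 \right)} - 367 = \frac{2}{5} - 367 = - \frac{1833}{5}$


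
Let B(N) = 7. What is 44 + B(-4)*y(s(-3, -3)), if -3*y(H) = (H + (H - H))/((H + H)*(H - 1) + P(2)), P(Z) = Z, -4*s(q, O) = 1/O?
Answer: 834/19 ≈ 43.895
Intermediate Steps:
s(q, O) = -1/(4*O)
y(H) = -H/(3*(2 + 2*H*(-1 + H))) (y(H) = -(H + (H - H))/(3*((H + H)*(H - 1) + 2)) = -(H + 0)/(3*((2*H)*(-1 + H) + 2)) = -H/(3*(2*H*(-1 + H) + 2)) = -H/(3*(2 + 2*H*(-1 + H))))
44 + B(-4)*y(s(-3, -3)) = 44 + 7*(-(-¼/(-3))/(6 - (-3)/(2*(-3)) + 6*(-¼/(-3))²)) = 44 + 7*(-(-¼*(-⅓))/(6 - (-3)*(-1)/(2*3) + 6*(-¼*(-⅓))²)) = 44 + 7*(-1*1/12/(6 - 6*1/12 + 6*(1/12)²)) = 44 + 7*(-1*1/12/(6 - ½ + 6*(1/144))) = 44 + 7*(-1*1/12/(6 - ½ + 1/24)) = 44 + 7*(-1*1/12/133/24) = 44 + 7*(-1*1/12*24/133) = 44 + 7*(-2/133) = 44 - 2/19 = 834/19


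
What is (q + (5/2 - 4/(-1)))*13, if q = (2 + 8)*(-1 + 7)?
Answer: 1729/2 ≈ 864.50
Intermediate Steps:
q = 60 (q = 10*6 = 60)
(q + (5/2 - 4/(-1)))*13 = (60 + (5/2 - 4/(-1)))*13 = (60 + (5*(½) - 4*(-1)))*13 = (60 + (5/2 + 4))*13 = (60 + 13/2)*13 = (133/2)*13 = 1729/2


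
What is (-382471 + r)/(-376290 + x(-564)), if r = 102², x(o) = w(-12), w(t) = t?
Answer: 372067/376302 ≈ 0.98875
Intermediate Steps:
x(o) = -12
r = 10404
(-382471 + r)/(-376290 + x(-564)) = (-382471 + 10404)/(-376290 - 12) = -372067/(-376302) = -372067*(-1/376302) = 372067/376302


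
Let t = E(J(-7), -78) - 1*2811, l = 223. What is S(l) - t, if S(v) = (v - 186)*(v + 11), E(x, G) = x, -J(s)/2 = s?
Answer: 11455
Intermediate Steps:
J(s) = -2*s
S(v) = (-186 + v)*(11 + v)
t = -2797 (t = -2*(-7) - 1*2811 = 14 - 2811 = -2797)
S(l) - t = (-2046 + 223² - 175*223) - 1*(-2797) = (-2046 + 49729 - 39025) + 2797 = 8658 + 2797 = 11455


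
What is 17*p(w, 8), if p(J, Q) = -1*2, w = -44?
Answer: -34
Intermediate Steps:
p(J, Q) = -2
17*p(w, 8) = 17*(-2) = -34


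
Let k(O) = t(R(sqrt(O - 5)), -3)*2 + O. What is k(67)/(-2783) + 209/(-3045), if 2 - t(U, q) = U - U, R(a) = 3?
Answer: -797842/8474235 ≈ -0.094149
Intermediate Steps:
t(U, q) = 2 (t(U, q) = 2 - (U - U) = 2 - 1*0 = 2 + 0 = 2)
k(O) = 4 + O (k(O) = 2*2 + O = 4 + O)
k(67)/(-2783) + 209/(-3045) = (4 + 67)/(-2783) + 209/(-3045) = 71*(-1/2783) + 209*(-1/3045) = -71/2783 - 209/3045 = -797842/8474235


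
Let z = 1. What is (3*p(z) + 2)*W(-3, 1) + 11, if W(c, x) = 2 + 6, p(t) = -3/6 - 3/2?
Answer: -21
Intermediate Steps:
p(t) = -2 (p(t) = -3*⅙ - 3*½ = -½ - 3/2 = -2)
W(c, x) = 8
(3*p(z) + 2)*W(-3, 1) + 11 = (3*(-2) + 2)*8 + 11 = (-6 + 2)*8 + 11 = -4*8 + 11 = -32 + 11 = -21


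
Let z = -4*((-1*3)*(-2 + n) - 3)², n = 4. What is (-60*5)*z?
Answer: 97200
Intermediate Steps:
z = -324 (z = -4*((-1*3)*(-2 + 4) - 3)² = -4*(-3*2 - 3)² = -4*(-6 - 3)² = -4*(-9)² = -4*81 = -324)
(-60*5)*z = -60*5*(-324) = -12*25*(-324) = -300*(-324) = 97200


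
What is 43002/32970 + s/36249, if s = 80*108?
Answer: 102424461/66396085 ≈ 1.5426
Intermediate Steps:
s = 8640
43002/32970 + s/36249 = 43002/32970 + 8640/36249 = 43002*(1/32970) + 8640*(1/36249) = 7167/5495 + 2880/12083 = 102424461/66396085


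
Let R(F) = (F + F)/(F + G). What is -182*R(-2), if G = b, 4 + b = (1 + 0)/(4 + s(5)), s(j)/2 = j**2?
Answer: -39312/323 ≈ -121.71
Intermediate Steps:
s(j) = 2*j**2
b = -215/54 (b = -4 + (1 + 0)/(4 + 2*5**2) = -4 + 1/(4 + 2*25) = -4 + 1/(4 + 50) = -4 + 1/54 = -215/54 ≈ -3.9815)
G = -215/54 ≈ -3.9815
R(F) = 2*F/(-215/54 + F) (R(F) = (F + F)/(F - 215/54) = (2*F)/(-215/54 + F) = 2*F/(-215/54 + F))
-182*R(-2) = -19656*(-2)/(-215 + 54*(-2)) = -19656*(-2)/(-215 - 108) = -19656*(-2)/(-323) = -19656*(-2)*(-1)/323 = -182*216/323 = -39312/323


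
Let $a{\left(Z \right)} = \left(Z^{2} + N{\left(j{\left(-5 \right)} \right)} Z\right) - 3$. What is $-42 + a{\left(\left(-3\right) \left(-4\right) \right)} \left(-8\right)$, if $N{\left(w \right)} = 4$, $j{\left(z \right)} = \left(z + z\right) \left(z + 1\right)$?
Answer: $-1554$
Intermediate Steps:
$j{\left(z \right)} = 2 z \left(1 + z\right)$
$a{\left(Z \right)} = -3 + Z^{2} + 4 Z$ ($a{\left(Z \right)} = \left(Z^{2} + 4 Z\right) - 3 = -3 + Z^{2} + 4 Z$)
$-42 + a{\left(\left(-3\right) \left(-4\right) \right)} \left(-8\right) = -42 + \left(-3 + \left(\left(-3\right) \left(-4\right)\right)^{2} + 4 \left(\left(-3\right) \left(-4\right)\right)\right) \left(-8\right) = -42 + \left(-3 + 12^{2} + 4 \cdot 12\right) \left(-8\right) = -42 + \left(-3 + 144 + 48\right) \left(-8\right) = -42 + 189 \left(-8\right) = -42 - 1512 = -1554$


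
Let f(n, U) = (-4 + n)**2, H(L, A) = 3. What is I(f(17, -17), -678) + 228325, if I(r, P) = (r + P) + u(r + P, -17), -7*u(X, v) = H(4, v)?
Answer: 1594709/7 ≈ 2.2782e+5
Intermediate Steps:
u(X, v) = -3/7 (u(X, v) = -1/7*3 = -3/7)
I(r, P) = -3/7 + P + r (I(r, P) = (r + P) - 3/7 = (P + r) - 3/7 = -3/7 + P + r)
I(f(17, -17), -678) + 228325 = (-3/7 - 678 + (-4 + 17)**2) + 228325 = (-3/7 - 678 + 13**2) + 228325 = (-3/7 - 678 + 169) + 228325 = -3566/7 + 228325 = 1594709/7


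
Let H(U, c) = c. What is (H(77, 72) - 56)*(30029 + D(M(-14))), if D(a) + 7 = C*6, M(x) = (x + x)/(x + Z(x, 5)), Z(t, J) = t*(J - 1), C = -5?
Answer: 479872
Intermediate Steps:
Z(t, J) = t*(-1 + J)
M(x) = 2/5 (M(x) = (x + x)/(x + x*(-1 + 5)) = (2*x)/(x + x*4) = (2*x)/(x + 4*x) = (2*x)/((5*x)) = (2*x)*(1/(5*x)) = 2/5)
D(a) = -37 (D(a) = -7 - 5*6 = -7 - 30 = -37)
(H(77, 72) - 56)*(30029 + D(M(-14))) = (72 - 56)*(30029 - 37) = 16*29992 = 479872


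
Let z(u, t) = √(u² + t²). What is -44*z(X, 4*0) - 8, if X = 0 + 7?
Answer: -316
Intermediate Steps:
X = 7
z(u, t) = √(t² + u²)
-44*z(X, 4*0) - 8 = -44*√((4*0)² + 7²) - 8 = -44*√(0² + 49) - 8 = -44*√(0 + 49) - 8 = -44*√49 - 8 = -44*7 - 8 = -308 - 8 = -316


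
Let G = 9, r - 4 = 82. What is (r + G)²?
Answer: 9025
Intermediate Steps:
r = 86 (r = 4 + 82 = 86)
(r + G)² = (86 + 9)² = 95² = 9025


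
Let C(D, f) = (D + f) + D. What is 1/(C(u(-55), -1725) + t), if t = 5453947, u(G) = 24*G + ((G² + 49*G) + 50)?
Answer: 1/5450342 ≈ 1.8347e-7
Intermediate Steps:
u(G) = 50 + G² + 73*G (u(G) = 24*G + (50 + G² + 49*G) = 50 + G² + 73*G)
C(D, f) = f + 2*D
1/(C(u(-55), -1725) + t) = 1/((-1725 + 2*(50 + (-55)² + 73*(-55))) + 5453947) = 1/((-1725 + 2*(50 + 3025 - 4015)) + 5453947) = 1/((-1725 + 2*(-940)) + 5453947) = 1/((-1725 - 1880) + 5453947) = 1/(-3605 + 5453947) = 1/5450342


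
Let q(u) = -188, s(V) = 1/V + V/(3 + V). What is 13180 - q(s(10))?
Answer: 13368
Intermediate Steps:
s(V) = 1/V + V/(3 + V)
13180 - q(s(10)) = 13180 - 1*(-188) = 13180 + 188 = 13368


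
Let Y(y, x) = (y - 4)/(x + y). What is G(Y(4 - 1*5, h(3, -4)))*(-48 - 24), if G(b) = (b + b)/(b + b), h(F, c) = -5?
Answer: -72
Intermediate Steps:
Y(y, x) = (-4 + y)/(x + y)
G(b) = 1 (G(b) = (2*b)/((2*b)) = (2*b)*(1/(2*b)) = 1)
G(Y(4 - 1*5, h(3, -4)))*(-48 - 24) = 1*(-48 - 24) = 1*(-72) = -72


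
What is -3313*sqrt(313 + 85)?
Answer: -3313*sqrt(398) ≈ -66094.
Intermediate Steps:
-3313*sqrt(313 + 85) = -3313*sqrt(398)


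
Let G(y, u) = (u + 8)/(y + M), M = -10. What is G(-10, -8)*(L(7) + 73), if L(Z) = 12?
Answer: 0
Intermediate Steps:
G(y, u) = (8 + u)/(-10 + y) (G(y, u) = (u + 8)/(y - 10) = (8 + u)/(-10 + y))
G(-10, -8)*(L(7) + 73) = ((8 - 8)/(-10 - 10))*(12 + 73) = (0/(-20))*85 = -1/20*0*85 = 0*85 = 0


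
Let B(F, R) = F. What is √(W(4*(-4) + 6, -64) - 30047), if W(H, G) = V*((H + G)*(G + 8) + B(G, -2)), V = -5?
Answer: I*√50447 ≈ 224.6*I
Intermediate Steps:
W(H, G) = -5*G - 5*(8 + G)*(G + H) (W(H, G) = -5*((H + G)*(G + 8) + G) = -5*((G + H)*(8 + G) + G) = -5*((8 + G)*(G + H) + G) = -5*(G + (8 + G)*(G + H)) = -5*G - 5*(8 + G)*(G + H))
√(W(4*(-4) + 6, -64) - 30047) = √((-45*(-64) - 40*(4*(-4) + 6) - 5*(-64)² - 5*(-64)*(4*(-4) + 6)) - 30047) = √((2880 - 40*(-16 + 6) - 5*4096 - 5*(-64)*(-16 + 6)) - 30047) = √((2880 - 40*(-10) - 20480 - 5*(-64)*(-10)) - 30047) = √((2880 + 400 - 20480 - 3200) - 30047) = √(-20400 - 30047) = √(-50447) = I*√50447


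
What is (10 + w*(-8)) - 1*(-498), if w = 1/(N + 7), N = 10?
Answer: 8628/17 ≈ 507.53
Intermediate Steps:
w = 1/17 (w = 1/(10 + 7) = 1/17 ≈ 0.058824)
(10 + w*(-8)) - 1*(-498) = (10 + (1/17)*(-8)) - 1*(-498) = (10 - 8/17) + 498 = 162/17 + 498 = 8628/17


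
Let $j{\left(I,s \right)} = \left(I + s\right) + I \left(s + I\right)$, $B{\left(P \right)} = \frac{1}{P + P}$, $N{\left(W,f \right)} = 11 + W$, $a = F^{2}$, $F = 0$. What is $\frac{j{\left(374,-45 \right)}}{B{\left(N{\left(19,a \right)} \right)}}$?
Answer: $7402500$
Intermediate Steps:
$a = 0$ ($a = 0^{2} = 0$)
$B{\left(P \right)} = \frac{1}{2 P}$
$j{\left(I,s \right)} = I + s + I \left(I + s\right)$ ($j{\left(I,s \right)} = \left(I + s\right) + I \left(I + s\right) = I + s + I \left(I + s\right)$)
$\frac{j{\left(374,-45 \right)}}{B{\left(N{\left(19,a \right)} \right)}} = \frac{374 - 45 + 374^{2} + 374 \left(-45\right)}{\frac{1}{2} \frac{1}{11 + 19}} = \frac{374 - 45 + 139876 - 16830}{\frac{1}{2} \cdot \frac{1}{30}} = \frac{123375}{\frac{1}{2} \cdot \frac{1}{30}} = 123375 \frac{1}{\frac{1}{60}} = 123375 \cdot 60 = 7402500$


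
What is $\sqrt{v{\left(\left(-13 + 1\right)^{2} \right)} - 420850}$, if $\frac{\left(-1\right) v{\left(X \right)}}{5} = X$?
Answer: $i \sqrt{421570} \approx 649.28 i$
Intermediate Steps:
$v{\left(X \right)} = - 5 X$
$\sqrt{v{\left(\left(-13 + 1\right)^{2} \right)} - 420850} = \sqrt{- 5 \left(-13 + 1\right)^{2} - 420850} = \sqrt{- 5 \left(-12\right)^{2} - 420850} = \sqrt{\left(-5\right) 144 - 420850} = \sqrt{-720 - 420850} = \sqrt{-421570} = i \sqrt{421570}$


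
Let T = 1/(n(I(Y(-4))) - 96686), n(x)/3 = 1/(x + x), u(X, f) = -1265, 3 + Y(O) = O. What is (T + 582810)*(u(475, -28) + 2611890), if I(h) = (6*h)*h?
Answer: 5766617226435582250/3790091 ≈ 1.5215e+12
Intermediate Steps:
Y(O) = -3 + O
I(h) = 6*h²
n(x) = 3/(2*x) (n(x) = 3/(x + x) = 3/((2*x)) = 3*(1/(2*x)) = 3/(2*x))
T = -196/18950455 (T = 1/(3/(2*((6*(-3 - 4)²))) - 96686) = 1/(3/(2*((6*(-7)²))) - 96686) = 1/(3/(2*((6*49))) - 96686) = 1/((3/2)/294 - 96686) = 1/((3/2)*(1/294) - 96686) = 1/(1/196 - 96686) = 1/(-18950455/196) = -196/18950455 ≈ -1.0343e-5)
(T + 582810)*(u(475, -28) + 2611890) = (-196/18950455 + 582810)*(-1265 + 2611890) = (11044514678354/18950455)*2610625 = 5766617226435582250/3790091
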